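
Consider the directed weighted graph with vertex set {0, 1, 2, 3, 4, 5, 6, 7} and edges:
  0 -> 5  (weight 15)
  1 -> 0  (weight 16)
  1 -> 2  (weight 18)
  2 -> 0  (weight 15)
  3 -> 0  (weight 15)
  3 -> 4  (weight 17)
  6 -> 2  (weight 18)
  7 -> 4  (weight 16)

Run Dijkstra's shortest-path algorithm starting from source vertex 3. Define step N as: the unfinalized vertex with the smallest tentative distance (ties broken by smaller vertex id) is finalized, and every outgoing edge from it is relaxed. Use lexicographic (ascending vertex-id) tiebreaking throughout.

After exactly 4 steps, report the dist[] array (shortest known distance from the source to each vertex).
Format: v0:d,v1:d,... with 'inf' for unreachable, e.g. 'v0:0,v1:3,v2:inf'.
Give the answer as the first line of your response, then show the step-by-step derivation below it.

v0:15,v1:inf,v2:inf,v3:0,v4:17,v5:30,v6:inf,v7:inf

step 1: dist = v0:15,v1:inf,v2:inf,v3:0,v4:17,v5:inf,v6:inf,v7:inf
step 2: dist = v0:15,v1:inf,v2:inf,v3:0,v4:17,v5:30,v6:inf,v7:inf
step 3: dist = v0:15,v1:inf,v2:inf,v3:0,v4:17,v5:30,v6:inf,v7:inf
step 4: dist = v0:15,v1:inf,v2:inf,v3:0,v4:17,v5:30,v6:inf,v7:inf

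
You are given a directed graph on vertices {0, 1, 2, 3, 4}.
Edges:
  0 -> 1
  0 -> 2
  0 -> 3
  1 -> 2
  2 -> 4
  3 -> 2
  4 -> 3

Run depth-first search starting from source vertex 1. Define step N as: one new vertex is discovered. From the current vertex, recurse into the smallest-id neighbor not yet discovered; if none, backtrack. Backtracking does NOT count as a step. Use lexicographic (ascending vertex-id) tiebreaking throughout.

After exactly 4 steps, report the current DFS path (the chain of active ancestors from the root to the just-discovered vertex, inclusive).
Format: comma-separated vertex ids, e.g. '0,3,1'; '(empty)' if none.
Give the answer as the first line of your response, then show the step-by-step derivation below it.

1,2,4,3

step 1: discover 1; path=1; order=1
step 2: discover 2; path=1>2; order=1,2
step 3: discover 4; path=1>2>4; order=1,2,4
step 4: discover 3; path=1>2>4>3; order=1,2,4,3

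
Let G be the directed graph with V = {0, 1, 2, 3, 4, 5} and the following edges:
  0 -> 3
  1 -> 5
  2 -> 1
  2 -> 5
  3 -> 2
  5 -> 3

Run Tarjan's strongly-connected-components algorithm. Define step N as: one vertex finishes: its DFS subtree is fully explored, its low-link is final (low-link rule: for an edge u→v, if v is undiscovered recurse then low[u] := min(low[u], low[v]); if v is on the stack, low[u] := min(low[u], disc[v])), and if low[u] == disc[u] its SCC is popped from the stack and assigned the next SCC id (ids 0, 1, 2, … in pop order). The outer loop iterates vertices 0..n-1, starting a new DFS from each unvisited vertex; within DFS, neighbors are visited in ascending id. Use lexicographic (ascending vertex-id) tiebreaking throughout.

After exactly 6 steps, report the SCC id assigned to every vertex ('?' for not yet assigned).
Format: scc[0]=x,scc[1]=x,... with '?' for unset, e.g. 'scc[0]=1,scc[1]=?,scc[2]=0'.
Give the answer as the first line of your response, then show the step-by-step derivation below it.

scc[0]=1,scc[1]=0,scc[2]=0,scc[3]=0,scc[4]=2,scc[5]=0

step 1: low=(low[0]=0,low[1]=3,low[2]=2,low[3]=1,low[4]=?,low[5]=1); scc=(scc[0]=?,scc[1]=?,scc[2]=?,scc[3]=?,scc[4]=?,scc[5]=?)
step 2: low=(low[0]=0,low[1]=1,low[2]=2,low[3]=1,low[4]=?,low[5]=1); scc=(scc[0]=?,scc[1]=?,scc[2]=?,scc[3]=?,scc[4]=?,scc[5]=?)
step 3: low=(low[0]=0,low[1]=1,low[2]=1,low[3]=1,low[4]=?,low[5]=1); scc=(scc[0]=?,scc[1]=?,scc[2]=?,scc[3]=?,scc[4]=?,scc[5]=?)
step 4: low=(low[0]=0,low[1]=1,low[2]=1,low[3]=1,low[4]=?,low[5]=1); scc=(scc[0]=?,scc[1]=0,scc[2]=0,scc[3]=0,scc[4]=?,scc[5]=0)
step 5: low=(low[0]=0,low[1]=1,low[2]=1,low[3]=1,low[4]=?,low[5]=1); scc=(scc[0]=1,scc[1]=0,scc[2]=0,scc[3]=0,scc[4]=?,scc[5]=0)
step 6: low=(low[0]=0,low[1]=1,low[2]=1,low[3]=1,low[4]=5,low[5]=1); scc=(scc[0]=1,scc[1]=0,scc[2]=0,scc[3]=0,scc[4]=2,scc[5]=0)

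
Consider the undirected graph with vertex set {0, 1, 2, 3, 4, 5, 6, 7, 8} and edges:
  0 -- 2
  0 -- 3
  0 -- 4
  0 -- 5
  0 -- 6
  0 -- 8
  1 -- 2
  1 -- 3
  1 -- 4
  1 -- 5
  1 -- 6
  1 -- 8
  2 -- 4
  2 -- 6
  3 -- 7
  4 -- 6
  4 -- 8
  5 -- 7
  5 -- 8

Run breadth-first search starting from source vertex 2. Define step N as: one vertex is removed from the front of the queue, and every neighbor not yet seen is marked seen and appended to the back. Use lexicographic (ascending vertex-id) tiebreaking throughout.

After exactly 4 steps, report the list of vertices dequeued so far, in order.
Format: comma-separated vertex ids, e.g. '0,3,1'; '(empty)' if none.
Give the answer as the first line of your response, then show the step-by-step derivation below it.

2,0,1,4

step 1: dequeue 2; queue=[0,1,4,6]; order=2
step 2: dequeue 0; queue=[1,4,6,3,5,8]; order=2,0
step 3: dequeue 1; queue=[4,6,3,5,8]; order=2,0,1
step 4: dequeue 4; queue=[6,3,5,8]; order=2,0,1,4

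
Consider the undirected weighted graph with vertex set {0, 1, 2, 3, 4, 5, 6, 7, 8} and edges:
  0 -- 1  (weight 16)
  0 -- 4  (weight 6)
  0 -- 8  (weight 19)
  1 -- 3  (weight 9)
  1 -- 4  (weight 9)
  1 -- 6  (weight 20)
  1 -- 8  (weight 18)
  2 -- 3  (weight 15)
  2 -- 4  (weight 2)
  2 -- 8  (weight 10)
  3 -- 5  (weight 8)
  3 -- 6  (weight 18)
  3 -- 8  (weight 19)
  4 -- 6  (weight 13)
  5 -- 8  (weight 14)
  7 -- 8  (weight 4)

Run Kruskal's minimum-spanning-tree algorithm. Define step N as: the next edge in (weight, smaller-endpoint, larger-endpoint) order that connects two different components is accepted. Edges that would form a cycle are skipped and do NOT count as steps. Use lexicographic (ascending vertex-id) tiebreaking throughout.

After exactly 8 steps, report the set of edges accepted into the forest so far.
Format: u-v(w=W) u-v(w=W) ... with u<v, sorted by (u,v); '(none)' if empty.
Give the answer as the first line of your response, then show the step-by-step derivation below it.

0-4(w=6) 1-3(w=9) 1-4(w=9) 2-4(w=2) 2-8(w=10) 3-5(w=8) 4-6(w=13) 7-8(w=4)

step 1: add edge 2-4 (w=2); MST = {2-4(w=2)}
step 2: add edge 7-8 (w=4); MST = {2-4(w=2) 7-8(w=4)}
step 3: add edge 0-4 (w=6); MST = {0-4(w=6) 2-4(w=2) 7-8(w=4)}
step 4: add edge 3-5 (w=8); MST = {0-4(w=6) 2-4(w=2) 3-5(w=8) 7-8(w=4)}
step 5: add edge 1-3 (w=9); MST = {0-4(w=6) 1-3(w=9) 2-4(w=2) 3-5(w=8) 7-8(w=4)}
step 6: add edge 1-4 (w=9); MST = {0-4(w=6) 1-3(w=9) 1-4(w=9) 2-4(w=2) 3-5(w=8) 7-8(w=4)}
step 7: add edge 2-8 (w=10); MST = {0-4(w=6) 1-3(w=9) 1-4(w=9) 2-4(w=2) 2-8(w=10) 3-5(w=8) 7-8(w=4)}
step 8: add edge 4-6 (w=13); MST = {0-4(w=6) 1-3(w=9) 1-4(w=9) 2-4(w=2) 2-8(w=10) 3-5(w=8) 4-6(w=13) 7-8(w=4)}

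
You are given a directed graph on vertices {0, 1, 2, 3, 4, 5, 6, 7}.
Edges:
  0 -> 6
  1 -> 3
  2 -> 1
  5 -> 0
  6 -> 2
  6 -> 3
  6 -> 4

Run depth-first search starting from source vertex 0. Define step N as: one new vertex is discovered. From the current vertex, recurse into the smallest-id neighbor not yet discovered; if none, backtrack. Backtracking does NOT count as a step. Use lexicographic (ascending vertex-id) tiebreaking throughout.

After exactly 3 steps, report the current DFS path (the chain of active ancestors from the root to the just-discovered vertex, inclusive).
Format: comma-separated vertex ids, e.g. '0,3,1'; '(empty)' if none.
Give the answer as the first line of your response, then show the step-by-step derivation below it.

0,6,2

step 1: discover 0; path=0; order=0
step 2: discover 6; path=0>6; order=0,6
step 3: discover 2; path=0>6>2; order=0,6,2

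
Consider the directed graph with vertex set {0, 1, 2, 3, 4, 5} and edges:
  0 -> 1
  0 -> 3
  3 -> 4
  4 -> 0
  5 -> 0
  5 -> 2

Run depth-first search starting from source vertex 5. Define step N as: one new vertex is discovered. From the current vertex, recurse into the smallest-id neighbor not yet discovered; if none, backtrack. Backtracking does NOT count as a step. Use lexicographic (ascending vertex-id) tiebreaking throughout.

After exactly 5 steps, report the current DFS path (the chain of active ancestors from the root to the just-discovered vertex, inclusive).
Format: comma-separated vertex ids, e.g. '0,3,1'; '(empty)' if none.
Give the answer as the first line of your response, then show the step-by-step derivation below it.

5,0,3,4

step 1: discover 5; path=5; order=5
step 2: discover 0; path=5>0; order=5,0
step 3: discover 1; path=5>0>1; order=5,0,1
step 4: discover 3; path=5>0>3; order=5,0,1,3
step 5: discover 4; path=5>0>3>4; order=5,0,1,3,4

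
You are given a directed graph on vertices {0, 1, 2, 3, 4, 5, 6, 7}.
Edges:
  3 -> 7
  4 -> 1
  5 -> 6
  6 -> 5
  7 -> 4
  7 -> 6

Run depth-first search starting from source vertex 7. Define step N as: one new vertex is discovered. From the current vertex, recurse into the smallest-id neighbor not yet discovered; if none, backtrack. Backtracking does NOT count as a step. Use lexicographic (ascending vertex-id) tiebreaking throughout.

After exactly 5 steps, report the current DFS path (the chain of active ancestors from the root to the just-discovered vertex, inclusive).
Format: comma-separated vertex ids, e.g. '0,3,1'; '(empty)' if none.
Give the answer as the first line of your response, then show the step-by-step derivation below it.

7,6,5

step 1: discover 7; path=7; order=7
step 2: discover 4; path=7>4; order=7,4
step 3: discover 1; path=7>4>1; order=7,4,1
step 4: discover 6; path=7>6; order=7,4,1,6
step 5: discover 5; path=7>6>5; order=7,4,1,6,5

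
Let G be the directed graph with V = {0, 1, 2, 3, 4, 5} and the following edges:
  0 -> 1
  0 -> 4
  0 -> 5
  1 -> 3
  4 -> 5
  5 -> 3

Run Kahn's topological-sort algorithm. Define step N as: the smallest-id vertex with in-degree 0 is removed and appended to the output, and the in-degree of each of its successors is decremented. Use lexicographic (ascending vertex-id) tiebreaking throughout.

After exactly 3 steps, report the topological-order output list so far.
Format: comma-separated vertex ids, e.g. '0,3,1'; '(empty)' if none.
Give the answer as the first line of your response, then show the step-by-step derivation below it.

0,1,2

step 1: output 0; order=[0]; indeg=(0,0,0,2,0,1)
step 2: output 1; order=[0,1]; indeg=(0,0,0,1,0,1)
step 3: output 2; order=[0,1,2]; indeg=(0,0,0,1,0,1)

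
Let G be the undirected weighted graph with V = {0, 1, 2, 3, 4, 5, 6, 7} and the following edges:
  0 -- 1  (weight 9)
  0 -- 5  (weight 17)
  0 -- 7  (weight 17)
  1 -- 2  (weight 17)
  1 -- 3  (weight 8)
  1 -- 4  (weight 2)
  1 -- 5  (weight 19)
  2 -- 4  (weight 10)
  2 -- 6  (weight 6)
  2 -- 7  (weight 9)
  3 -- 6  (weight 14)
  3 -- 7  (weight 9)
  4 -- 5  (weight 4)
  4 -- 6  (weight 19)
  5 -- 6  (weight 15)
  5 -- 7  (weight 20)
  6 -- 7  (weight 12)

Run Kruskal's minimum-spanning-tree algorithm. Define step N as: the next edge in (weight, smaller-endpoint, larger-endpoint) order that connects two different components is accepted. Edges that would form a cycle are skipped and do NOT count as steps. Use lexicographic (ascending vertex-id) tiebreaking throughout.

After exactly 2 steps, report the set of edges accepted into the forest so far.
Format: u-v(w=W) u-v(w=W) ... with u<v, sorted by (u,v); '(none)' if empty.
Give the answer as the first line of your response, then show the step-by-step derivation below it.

1-4(w=2) 4-5(w=4)

step 1: add edge 1-4 (w=2); MST = {1-4(w=2)}
step 2: add edge 4-5 (w=4); MST = {1-4(w=2) 4-5(w=4)}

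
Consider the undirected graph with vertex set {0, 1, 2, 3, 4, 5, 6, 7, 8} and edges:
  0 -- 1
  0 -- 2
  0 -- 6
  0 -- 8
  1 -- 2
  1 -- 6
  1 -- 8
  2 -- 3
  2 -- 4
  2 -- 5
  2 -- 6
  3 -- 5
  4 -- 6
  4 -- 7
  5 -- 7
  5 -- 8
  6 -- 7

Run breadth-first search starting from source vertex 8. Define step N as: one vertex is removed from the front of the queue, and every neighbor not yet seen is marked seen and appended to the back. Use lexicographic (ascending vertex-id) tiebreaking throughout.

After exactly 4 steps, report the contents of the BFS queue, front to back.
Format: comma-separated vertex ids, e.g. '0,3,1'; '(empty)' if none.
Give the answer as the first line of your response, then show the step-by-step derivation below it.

2,6,3,7

step 1: dequeue 8; queue=[0,1,5]; order=8
step 2: dequeue 0; queue=[1,5,2,6]; order=8,0
step 3: dequeue 1; queue=[5,2,6]; order=8,0,1
step 4: dequeue 5; queue=[2,6,3,7]; order=8,0,1,5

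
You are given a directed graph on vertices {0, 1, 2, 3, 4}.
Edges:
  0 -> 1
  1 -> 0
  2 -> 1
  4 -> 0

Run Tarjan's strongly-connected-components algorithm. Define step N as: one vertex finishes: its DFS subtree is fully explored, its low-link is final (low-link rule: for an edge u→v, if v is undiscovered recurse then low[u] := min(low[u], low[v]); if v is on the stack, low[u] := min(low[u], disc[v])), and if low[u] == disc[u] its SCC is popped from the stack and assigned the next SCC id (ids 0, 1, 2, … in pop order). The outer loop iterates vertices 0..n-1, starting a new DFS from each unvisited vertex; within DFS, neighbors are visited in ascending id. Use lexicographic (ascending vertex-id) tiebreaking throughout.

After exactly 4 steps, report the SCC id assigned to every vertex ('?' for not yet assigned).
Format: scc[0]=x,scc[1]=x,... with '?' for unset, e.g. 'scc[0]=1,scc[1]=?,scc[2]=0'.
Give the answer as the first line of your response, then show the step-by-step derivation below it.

scc[0]=0,scc[1]=0,scc[2]=1,scc[3]=2,scc[4]=?

step 1: low=(low[0]=0,low[1]=0,low[2]=?,low[3]=?,low[4]=?); scc=(scc[0]=?,scc[1]=?,scc[2]=?,scc[3]=?,scc[4]=?)
step 2: low=(low[0]=0,low[1]=0,low[2]=?,low[3]=?,low[4]=?); scc=(scc[0]=0,scc[1]=0,scc[2]=?,scc[3]=?,scc[4]=?)
step 3: low=(low[0]=0,low[1]=0,low[2]=2,low[3]=?,low[4]=?); scc=(scc[0]=0,scc[1]=0,scc[2]=1,scc[3]=?,scc[4]=?)
step 4: low=(low[0]=0,low[1]=0,low[2]=2,low[3]=3,low[4]=?); scc=(scc[0]=0,scc[1]=0,scc[2]=1,scc[3]=2,scc[4]=?)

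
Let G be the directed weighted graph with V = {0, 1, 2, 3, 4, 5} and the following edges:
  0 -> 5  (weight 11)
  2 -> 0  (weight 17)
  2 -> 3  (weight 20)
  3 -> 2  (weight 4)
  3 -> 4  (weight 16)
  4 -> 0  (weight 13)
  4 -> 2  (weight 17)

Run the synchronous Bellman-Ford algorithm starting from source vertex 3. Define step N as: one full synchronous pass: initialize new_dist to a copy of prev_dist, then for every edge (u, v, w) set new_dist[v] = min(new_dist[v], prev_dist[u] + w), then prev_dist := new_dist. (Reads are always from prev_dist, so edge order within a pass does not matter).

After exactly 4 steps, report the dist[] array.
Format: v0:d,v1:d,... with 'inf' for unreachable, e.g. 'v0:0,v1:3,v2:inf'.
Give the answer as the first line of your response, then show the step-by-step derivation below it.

v0:21,v1:inf,v2:4,v3:0,v4:16,v5:32

step 1: dist = v0:inf,v1:inf,v2:4,v3:0,v4:16,v5:inf
step 2: dist = v0:21,v1:inf,v2:4,v3:0,v4:16,v5:inf
step 3: dist = v0:21,v1:inf,v2:4,v3:0,v4:16,v5:32
step 4: dist = v0:21,v1:inf,v2:4,v3:0,v4:16,v5:32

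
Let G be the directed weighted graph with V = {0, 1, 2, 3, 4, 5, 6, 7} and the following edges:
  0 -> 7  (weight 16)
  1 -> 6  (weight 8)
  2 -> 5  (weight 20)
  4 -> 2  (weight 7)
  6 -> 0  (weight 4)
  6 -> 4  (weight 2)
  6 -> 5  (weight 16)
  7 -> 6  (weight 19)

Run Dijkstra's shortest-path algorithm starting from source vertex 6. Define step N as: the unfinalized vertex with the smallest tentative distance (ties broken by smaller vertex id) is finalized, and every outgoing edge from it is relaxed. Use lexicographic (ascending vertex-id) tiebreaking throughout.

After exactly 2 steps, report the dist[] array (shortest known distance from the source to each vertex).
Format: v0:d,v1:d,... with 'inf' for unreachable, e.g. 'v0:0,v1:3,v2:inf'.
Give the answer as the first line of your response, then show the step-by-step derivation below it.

v0:4,v1:inf,v2:9,v3:inf,v4:2,v5:16,v6:0,v7:inf

step 1: dist = v0:4,v1:inf,v2:inf,v3:inf,v4:2,v5:16,v6:0,v7:inf
step 2: dist = v0:4,v1:inf,v2:9,v3:inf,v4:2,v5:16,v6:0,v7:inf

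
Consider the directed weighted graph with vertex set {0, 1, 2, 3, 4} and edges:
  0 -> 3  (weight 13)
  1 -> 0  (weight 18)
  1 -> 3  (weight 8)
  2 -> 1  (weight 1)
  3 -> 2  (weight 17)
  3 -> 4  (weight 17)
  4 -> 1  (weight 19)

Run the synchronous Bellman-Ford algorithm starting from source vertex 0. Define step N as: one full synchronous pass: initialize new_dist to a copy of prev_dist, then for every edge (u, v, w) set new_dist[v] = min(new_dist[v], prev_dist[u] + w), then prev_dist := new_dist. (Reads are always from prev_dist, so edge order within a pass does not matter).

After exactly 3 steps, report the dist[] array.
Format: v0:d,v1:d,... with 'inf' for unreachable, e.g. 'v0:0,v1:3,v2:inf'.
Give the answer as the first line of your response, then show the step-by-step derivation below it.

v0:0,v1:31,v2:30,v3:13,v4:30

step 1: dist = v0:0,v1:inf,v2:inf,v3:13,v4:inf
step 2: dist = v0:0,v1:inf,v2:30,v3:13,v4:30
step 3: dist = v0:0,v1:31,v2:30,v3:13,v4:30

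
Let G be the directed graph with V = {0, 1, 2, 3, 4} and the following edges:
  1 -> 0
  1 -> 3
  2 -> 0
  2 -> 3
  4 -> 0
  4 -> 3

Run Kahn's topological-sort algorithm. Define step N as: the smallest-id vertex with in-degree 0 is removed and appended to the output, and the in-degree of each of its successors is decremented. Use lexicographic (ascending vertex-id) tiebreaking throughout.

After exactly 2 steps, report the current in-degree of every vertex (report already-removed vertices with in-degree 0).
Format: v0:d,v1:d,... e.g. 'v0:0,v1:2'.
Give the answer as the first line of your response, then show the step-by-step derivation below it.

v0:1,v1:0,v2:0,v3:1,v4:0

step 1: output 1; order=[1]; indeg=(2,0,0,2,0)
step 2: output 2; order=[1,2]; indeg=(1,0,0,1,0)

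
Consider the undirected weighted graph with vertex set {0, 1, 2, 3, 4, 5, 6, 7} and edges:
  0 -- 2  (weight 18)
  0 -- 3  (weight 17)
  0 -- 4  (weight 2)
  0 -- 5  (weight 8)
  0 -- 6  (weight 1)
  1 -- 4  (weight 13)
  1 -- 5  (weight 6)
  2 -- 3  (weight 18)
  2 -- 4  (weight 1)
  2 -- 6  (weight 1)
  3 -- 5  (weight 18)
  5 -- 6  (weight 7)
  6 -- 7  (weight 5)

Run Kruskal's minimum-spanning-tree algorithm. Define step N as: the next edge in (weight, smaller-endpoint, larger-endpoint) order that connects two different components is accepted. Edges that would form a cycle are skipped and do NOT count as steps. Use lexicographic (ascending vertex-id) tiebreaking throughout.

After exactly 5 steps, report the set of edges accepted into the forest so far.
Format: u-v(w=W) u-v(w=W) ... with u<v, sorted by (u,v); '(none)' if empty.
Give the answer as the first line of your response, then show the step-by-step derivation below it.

0-6(w=1) 1-5(w=6) 2-4(w=1) 2-6(w=1) 6-7(w=5)

step 1: add edge 0-6 (w=1); MST = {0-6(w=1)}
step 2: add edge 2-4 (w=1); MST = {0-6(w=1) 2-4(w=1)}
step 3: add edge 2-6 (w=1); MST = {0-6(w=1) 2-4(w=1) 2-6(w=1)}
step 4: add edge 6-7 (w=5); MST = {0-6(w=1) 2-4(w=1) 2-6(w=1) 6-7(w=5)}
step 5: add edge 1-5 (w=6); MST = {0-6(w=1) 1-5(w=6) 2-4(w=1) 2-6(w=1) 6-7(w=5)}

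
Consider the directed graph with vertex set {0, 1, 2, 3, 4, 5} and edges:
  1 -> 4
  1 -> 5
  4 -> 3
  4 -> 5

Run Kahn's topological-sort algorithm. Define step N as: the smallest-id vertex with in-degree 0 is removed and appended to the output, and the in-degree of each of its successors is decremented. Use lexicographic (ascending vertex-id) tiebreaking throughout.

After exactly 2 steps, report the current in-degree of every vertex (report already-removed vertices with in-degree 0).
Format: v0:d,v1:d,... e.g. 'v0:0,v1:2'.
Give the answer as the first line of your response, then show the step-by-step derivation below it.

v0:0,v1:0,v2:0,v3:1,v4:0,v5:1

step 1: output 0; order=[0]; indeg=(0,0,0,1,1,2)
step 2: output 1; order=[0,1]; indeg=(0,0,0,1,0,1)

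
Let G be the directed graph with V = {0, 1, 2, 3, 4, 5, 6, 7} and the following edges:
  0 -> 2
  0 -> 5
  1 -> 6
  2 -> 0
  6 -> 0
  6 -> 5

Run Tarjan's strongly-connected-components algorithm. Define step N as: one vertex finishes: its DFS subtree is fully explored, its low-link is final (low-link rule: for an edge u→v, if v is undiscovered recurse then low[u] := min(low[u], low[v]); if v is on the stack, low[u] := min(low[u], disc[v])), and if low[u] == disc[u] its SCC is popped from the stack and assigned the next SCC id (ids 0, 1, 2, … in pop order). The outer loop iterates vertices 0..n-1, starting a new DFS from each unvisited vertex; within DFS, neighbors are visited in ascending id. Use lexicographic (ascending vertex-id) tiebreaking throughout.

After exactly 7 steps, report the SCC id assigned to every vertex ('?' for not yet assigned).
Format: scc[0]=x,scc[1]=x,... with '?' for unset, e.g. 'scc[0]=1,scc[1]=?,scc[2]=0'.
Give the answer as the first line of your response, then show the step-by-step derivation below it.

scc[0]=1,scc[1]=3,scc[2]=1,scc[3]=4,scc[4]=5,scc[5]=0,scc[6]=2,scc[7]=?

step 1: low=(low[0]=0,low[1]=?,low[2]=0,low[3]=?,low[4]=?,low[5]=?,low[6]=?,low[7]=?); scc=(scc[0]=?,scc[1]=?,scc[2]=?,scc[3]=?,scc[4]=?,scc[5]=?,scc[6]=?,scc[7]=?)
step 2: low=(low[0]=0,low[1]=?,low[2]=0,low[3]=?,low[4]=?,low[5]=2,low[6]=?,low[7]=?); scc=(scc[0]=?,scc[1]=?,scc[2]=?,scc[3]=?,scc[4]=?,scc[5]=0,scc[6]=?,scc[7]=?)
step 3: low=(low[0]=0,low[1]=?,low[2]=0,low[3]=?,low[4]=?,low[5]=2,low[6]=?,low[7]=?); scc=(scc[0]=1,scc[1]=?,scc[2]=1,scc[3]=?,scc[4]=?,scc[5]=0,scc[6]=?,scc[7]=?)
step 4: low=(low[0]=0,low[1]=3,low[2]=0,low[3]=?,low[4]=?,low[5]=2,low[6]=4,low[7]=?); scc=(scc[0]=1,scc[1]=?,scc[2]=1,scc[3]=?,scc[4]=?,scc[5]=0,scc[6]=2,scc[7]=?)
step 5: low=(low[0]=0,low[1]=3,low[2]=0,low[3]=?,low[4]=?,low[5]=2,low[6]=4,low[7]=?); scc=(scc[0]=1,scc[1]=3,scc[2]=1,scc[3]=?,scc[4]=?,scc[5]=0,scc[6]=2,scc[7]=?)
step 6: low=(low[0]=0,low[1]=3,low[2]=0,low[3]=5,low[4]=?,low[5]=2,low[6]=4,low[7]=?); scc=(scc[0]=1,scc[1]=3,scc[2]=1,scc[3]=4,scc[4]=?,scc[5]=0,scc[6]=2,scc[7]=?)
step 7: low=(low[0]=0,low[1]=3,low[2]=0,low[3]=5,low[4]=6,low[5]=2,low[6]=4,low[7]=?); scc=(scc[0]=1,scc[1]=3,scc[2]=1,scc[3]=4,scc[4]=5,scc[5]=0,scc[6]=2,scc[7]=?)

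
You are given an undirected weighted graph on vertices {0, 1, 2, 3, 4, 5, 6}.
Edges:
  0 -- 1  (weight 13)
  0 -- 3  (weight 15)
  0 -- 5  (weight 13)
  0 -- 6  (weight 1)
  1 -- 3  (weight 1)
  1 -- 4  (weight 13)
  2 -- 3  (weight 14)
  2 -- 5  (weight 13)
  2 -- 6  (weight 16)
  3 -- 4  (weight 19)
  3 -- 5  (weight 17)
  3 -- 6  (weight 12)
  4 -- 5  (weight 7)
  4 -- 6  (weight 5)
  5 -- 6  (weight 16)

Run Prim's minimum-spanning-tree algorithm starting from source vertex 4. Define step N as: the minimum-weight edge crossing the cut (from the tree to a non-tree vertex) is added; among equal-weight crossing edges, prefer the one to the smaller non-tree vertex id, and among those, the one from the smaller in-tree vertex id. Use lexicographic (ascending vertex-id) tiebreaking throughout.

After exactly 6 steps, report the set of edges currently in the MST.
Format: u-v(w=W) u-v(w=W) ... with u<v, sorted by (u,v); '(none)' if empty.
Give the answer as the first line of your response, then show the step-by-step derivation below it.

0-6(w=1) 1-3(w=1) 2-5(w=13) 3-6(w=12) 4-5(w=7) 4-6(w=5)

step 1: add edge 4-6 (w=5); MST = {4-6(w=5)}
step 2: add edge 0-6 (w=1); MST = {0-6(w=1) 4-6(w=5)}
step 3: add edge 4-5 (w=7); MST = {0-6(w=1) 4-5(w=7) 4-6(w=5)}
step 4: add edge 3-6 (w=12); MST = {0-6(w=1) 3-6(w=12) 4-5(w=7) 4-6(w=5)}
step 5: add edge 1-3 (w=1); MST = {0-6(w=1) 1-3(w=1) 3-6(w=12) 4-5(w=7) 4-6(w=5)}
step 6: add edge 2-5 (w=13); MST = {0-6(w=1) 1-3(w=1) 2-5(w=13) 3-6(w=12) 4-5(w=7) 4-6(w=5)}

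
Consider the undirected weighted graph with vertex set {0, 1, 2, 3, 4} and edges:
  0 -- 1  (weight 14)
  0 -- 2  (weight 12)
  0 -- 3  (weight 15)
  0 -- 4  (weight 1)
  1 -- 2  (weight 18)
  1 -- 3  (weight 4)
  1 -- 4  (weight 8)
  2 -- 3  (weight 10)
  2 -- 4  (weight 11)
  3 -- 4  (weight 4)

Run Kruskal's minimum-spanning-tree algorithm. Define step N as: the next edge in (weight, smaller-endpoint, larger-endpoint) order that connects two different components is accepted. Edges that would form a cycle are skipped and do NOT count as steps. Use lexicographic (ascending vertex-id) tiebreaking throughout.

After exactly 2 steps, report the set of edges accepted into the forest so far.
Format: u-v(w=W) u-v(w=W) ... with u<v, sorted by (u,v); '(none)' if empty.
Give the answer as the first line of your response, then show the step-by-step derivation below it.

0-4(w=1) 1-3(w=4)

step 1: add edge 0-4 (w=1); MST = {0-4(w=1)}
step 2: add edge 1-3 (w=4); MST = {0-4(w=1) 1-3(w=4)}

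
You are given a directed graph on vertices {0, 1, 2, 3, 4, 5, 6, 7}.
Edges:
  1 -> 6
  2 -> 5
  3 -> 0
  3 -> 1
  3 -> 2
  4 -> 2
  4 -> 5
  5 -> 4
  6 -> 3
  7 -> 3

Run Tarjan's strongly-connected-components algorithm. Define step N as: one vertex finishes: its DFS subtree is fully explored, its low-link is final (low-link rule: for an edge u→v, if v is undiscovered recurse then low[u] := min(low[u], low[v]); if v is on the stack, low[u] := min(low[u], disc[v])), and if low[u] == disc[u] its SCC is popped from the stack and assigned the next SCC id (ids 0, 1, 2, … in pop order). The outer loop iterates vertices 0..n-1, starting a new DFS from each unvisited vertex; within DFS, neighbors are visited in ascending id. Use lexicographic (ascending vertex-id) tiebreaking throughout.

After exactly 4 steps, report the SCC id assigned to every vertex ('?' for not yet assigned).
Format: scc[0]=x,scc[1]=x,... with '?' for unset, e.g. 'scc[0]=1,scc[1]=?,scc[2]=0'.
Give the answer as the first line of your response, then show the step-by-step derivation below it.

scc[0]=0,scc[1]=?,scc[2]=1,scc[3]=?,scc[4]=1,scc[5]=1,scc[6]=?,scc[7]=?

step 1: low=(low[0]=0,low[1]=?,low[2]=?,low[3]=?,low[4]=?,low[5]=?,low[6]=?,low[7]=?); scc=(scc[0]=0,scc[1]=?,scc[2]=?,scc[3]=?,scc[4]=?,scc[5]=?,scc[6]=?,scc[7]=?)
step 2: low=(low[0]=0,low[1]=1,low[2]=4,low[3]=1,low[4]=4,low[5]=5,low[6]=2,low[7]=?); scc=(scc[0]=0,scc[1]=?,scc[2]=?,scc[3]=?,scc[4]=?,scc[5]=?,scc[6]=?,scc[7]=?)
step 3: low=(low[0]=0,low[1]=1,low[2]=4,low[3]=1,low[4]=4,low[5]=4,low[6]=2,low[7]=?); scc=(scc[0]=0,scc[1]=?,scc[2]=?,scc[3]=?,scc[4]=?,scc[5]=?,scc[6]=?,scc[7]=?)
step 4: low=(low[0]=0,low[1]=1,low[2]=4,low[3]=1,low[4]=4,low[5]=4,low[6]=2,low[7]=?); scc=(scc[0]=0,scc[1]=?,scc[2]=1,scc[3]=?,scc[4]=1,scc[5]=1,scc[6]=?,scc[7]=?)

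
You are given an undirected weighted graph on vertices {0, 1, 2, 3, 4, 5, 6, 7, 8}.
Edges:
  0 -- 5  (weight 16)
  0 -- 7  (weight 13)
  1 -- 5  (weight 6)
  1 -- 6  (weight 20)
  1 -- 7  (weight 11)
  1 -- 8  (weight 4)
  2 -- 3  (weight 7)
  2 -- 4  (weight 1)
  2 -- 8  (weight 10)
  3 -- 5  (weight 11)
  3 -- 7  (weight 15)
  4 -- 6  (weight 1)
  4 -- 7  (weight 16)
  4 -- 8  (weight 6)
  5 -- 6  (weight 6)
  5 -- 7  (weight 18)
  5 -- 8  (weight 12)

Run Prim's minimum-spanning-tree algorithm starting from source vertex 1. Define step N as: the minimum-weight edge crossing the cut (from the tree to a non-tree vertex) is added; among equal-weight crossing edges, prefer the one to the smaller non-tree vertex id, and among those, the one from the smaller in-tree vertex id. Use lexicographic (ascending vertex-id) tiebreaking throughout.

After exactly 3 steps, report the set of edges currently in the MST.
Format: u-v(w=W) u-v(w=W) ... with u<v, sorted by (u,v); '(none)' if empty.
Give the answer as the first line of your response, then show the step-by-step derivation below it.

1-8(w=4) 2-4(w=1) 4-8(w=6)

step 1: add edge 1-8 (w=4); MST = {1-8(w=4)}
step 2: add edge 4-8 (w=6); MST = {1-8(w=4) 4-8(w=6)}
step 3: add edge 2-4 (w=1); MST = {1-8(w=4) 2-4(w=1) 4-8(w=6)}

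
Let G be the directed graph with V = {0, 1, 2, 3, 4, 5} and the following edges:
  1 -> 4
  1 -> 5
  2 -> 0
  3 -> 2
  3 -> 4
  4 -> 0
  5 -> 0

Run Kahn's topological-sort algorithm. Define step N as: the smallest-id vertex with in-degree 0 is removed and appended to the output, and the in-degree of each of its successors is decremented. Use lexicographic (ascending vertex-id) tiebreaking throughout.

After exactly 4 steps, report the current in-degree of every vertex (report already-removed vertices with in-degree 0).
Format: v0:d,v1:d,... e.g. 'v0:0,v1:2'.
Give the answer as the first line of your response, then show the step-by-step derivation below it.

v0:1,v1:0,v2:0,v3:0,v4:0,v5:0

step 1: output 1; order=[1]; indeg=(3,0,1,0,1,0)
step 2: output 3; order=[1,3]; indeg=(3,0,0,0,0,0)
step 3: output 2; order=[1,3,2]; indeg=(2,0,0,0,0,0)
step 4: output 4; order=[1,3,2,4]; indeg=(1,0,0,0,0,0)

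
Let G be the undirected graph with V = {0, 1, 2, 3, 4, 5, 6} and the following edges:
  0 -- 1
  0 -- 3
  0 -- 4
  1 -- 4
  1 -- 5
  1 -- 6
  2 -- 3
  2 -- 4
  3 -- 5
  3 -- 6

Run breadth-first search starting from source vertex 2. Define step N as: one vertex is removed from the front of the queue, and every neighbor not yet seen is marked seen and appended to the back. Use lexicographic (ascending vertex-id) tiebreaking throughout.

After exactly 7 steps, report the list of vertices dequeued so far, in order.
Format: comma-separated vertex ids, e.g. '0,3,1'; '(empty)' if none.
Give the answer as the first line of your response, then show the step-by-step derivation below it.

2,3,4,0,5,6,1

step 1: dequeue 2; queue=[3,4]; order=2
step 2: dequeue 3; queue=[4,0,5,6]; order=2,3
step 3: dequeue 4; queue=[0,5,6,1]; order=2,3,4
step 4: dequeue 0; queue=[5,6,1]; order=2,3,4,0
step 5: dequeue 5; queue=[6,1]; order=2,3,4,0,5
step 6: dequeue 6; queue=[1]; order=2,3,4,0,5,6
step 7: dequeue 1; queue=[(empty)]; order=2,3,4,0,5,6,1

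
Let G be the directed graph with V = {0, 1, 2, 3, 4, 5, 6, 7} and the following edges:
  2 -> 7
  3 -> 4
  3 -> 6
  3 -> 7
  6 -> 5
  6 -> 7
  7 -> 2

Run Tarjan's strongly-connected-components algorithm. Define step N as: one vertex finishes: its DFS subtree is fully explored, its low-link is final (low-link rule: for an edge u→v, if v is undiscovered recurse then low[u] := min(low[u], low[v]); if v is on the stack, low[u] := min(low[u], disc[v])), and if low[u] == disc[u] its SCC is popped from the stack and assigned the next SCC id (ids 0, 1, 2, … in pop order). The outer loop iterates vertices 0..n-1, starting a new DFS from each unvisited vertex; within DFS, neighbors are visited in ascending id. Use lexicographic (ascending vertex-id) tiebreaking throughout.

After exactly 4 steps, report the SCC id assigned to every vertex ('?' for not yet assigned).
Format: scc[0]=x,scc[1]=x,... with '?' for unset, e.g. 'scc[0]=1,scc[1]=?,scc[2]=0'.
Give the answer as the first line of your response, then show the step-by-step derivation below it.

scc[0]=0,scc[1]=1,scc[2]=2,scc[3]=?,scc[4]=?,scc[5]=?,scc[6]=?,scc[7]=2

step 1: low=(low[0]=0,low[1]=?,low[2]=?,low[3]=?,low[4]=?,low[5]=?,low[6]=?,low[7]=?); scc=(scc[0]=0,scc[1]=?,scc[2]=?,scc[3]=?,scc[4]=?,scc[5]=?,scc[6]=?,scc[7]=?)
step 2: low=(low[0]=0,low[1]=1,low[2]=?,low[3]=?,low[4]=?,low[5]=?,low[6]=?,low[7]=?); scc=(scc[0]=0,scc[1]=1,scc[2]=?,scc[3]=?,scc[4]=?,scc[5]=?,scc[6]=?,scc[7]=?)
step 3: low=(low[0]=0,low[1]=1,low[2]=2,low[3]=?,low[4]=?,low[5]=?,low[6]=?,low[7]=2); scc=(scc[0]=0,scc[1]=1,scc[2]=?,scc[3]=?,scc[4]=?,scc[5]=?,scc[6]=?,scc[7]=?)
step 4: low=(low[0]=0,low[1]=1,low[2]=2,low[3]=?,low[4]=?,low[5]=?,low[6]=?,low[7]=2); scc=(scc[0]=0,scc[1]=1,scc[2]=2,scc[3]=?,scc[4]=?,scc[5]=?,scc[6]=?,scc[7]=2)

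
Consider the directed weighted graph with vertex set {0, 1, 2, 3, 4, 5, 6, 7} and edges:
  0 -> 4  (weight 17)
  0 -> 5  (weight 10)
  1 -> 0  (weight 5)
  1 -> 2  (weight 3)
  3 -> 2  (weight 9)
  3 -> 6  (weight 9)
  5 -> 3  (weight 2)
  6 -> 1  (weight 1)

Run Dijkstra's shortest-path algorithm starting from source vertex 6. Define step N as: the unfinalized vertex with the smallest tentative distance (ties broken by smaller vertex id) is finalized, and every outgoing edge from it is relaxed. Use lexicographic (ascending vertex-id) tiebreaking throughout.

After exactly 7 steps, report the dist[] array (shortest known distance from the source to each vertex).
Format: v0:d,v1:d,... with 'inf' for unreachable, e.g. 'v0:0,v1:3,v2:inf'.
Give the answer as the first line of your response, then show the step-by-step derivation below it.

v0:6,v1:1,v2:4,v3:18,v4:23,v5:16,v6:0,v7:inf

step 1: dist = v0:inf,v1:1,v2:inf,v3:inf,v4:inf,v5:inf,v6:0,v7:inf
step 2: dist = v0:6,v1:1,v2:4,v3:inf,v4:inf,v5:inf,v6:0,v7:inf
step 3: dist = v0:6,v1:1,v2:4,v3:inf,v4:inf,v5:inf,v6:0,v7:inf
step 4: dist = v0:6,v1:1,v2:4,v3:inf,v4:23,v5:16,v6:0,v7:inf
step 5: dist = v0:6,v1:1,v2:4,v3:18,v4:23,v5:16,v6:0,v7:inf
step 6: dist = v0:6,v1:1,v2:4,v3:18,v4:23,v5:16,v6:0,v7:inf
step 7: dist = v0:6,v1:1,v2:4,v3:18,v4:23,v5:16,v6:0,v7:inf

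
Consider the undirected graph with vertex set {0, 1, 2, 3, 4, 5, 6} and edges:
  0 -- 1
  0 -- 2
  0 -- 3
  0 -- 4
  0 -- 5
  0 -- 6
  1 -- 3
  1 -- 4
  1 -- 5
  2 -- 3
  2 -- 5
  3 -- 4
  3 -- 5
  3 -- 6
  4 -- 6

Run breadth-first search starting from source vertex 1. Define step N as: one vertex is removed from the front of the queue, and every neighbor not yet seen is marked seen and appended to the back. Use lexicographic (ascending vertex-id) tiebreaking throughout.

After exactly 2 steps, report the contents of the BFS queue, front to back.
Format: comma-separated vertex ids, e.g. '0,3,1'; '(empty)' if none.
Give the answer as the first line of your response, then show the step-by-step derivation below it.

3,4,5,2,6

step 1: dequeue 1; queue=[0,3,4,5]; order=1
step 2: dequeue 0; queue=[3,4,5,2,6]; order=1,0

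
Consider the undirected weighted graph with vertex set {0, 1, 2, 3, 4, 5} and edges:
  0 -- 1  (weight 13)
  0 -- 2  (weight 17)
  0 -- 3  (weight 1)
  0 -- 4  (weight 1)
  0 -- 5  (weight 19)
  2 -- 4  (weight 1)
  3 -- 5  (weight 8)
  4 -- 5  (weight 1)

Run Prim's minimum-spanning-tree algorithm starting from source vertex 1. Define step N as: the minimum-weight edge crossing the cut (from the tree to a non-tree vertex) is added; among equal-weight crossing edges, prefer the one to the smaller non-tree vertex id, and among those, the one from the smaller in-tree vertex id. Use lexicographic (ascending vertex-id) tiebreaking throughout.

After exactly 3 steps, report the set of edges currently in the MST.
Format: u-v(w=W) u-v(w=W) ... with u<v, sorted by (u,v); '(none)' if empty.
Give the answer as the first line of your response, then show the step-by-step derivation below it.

0-1(w=13) 0-3(w=1) 0-4(w=1)

step 1: add edge 0-1 (w=13); MST = {0-1(w=13)}
step 2: add edge 0-3 (w=1); MST = {0-1(w=13) 0-3(w=1)}
step 3: add edge 0-4 (w=1); MST = {0-1(w=13) 0-3(w=1) 0-4(w=1)}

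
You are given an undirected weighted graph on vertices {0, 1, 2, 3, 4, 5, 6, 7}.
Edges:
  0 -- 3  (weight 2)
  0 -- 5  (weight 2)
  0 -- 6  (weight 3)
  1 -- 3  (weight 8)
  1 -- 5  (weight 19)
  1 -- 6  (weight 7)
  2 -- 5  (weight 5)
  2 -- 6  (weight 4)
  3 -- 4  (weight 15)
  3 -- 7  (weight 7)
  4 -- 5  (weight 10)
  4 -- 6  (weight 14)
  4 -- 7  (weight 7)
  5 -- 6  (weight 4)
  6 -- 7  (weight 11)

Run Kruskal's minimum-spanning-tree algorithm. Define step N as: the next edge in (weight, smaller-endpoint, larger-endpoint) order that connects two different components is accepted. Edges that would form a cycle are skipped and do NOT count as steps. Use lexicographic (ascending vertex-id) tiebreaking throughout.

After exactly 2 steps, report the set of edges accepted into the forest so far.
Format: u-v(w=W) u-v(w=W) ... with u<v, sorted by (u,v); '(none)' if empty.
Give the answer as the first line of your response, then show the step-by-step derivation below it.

0-3(w=2) 0-5(w=2)

step 1: add edge 0-3 (w=2); MST = {0-3(w=2)}
step 2: add edge 0-5 (w=2); MST = {0-3(w=2) 0-5(w=2)}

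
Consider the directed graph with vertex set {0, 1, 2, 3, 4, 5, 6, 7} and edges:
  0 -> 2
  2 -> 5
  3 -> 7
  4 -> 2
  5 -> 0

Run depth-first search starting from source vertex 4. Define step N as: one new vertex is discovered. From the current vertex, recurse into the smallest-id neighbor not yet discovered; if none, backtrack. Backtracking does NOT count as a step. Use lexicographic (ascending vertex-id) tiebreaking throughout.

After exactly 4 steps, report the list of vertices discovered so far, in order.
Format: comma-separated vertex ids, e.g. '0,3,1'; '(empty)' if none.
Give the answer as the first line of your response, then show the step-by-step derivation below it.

4,2,5,0

step 1: discover 4; path=4; order=4
step 2: discover 2; path=4>2; order=4,2
step 3: discover 5; path=4>2>5; order=4,2,5
step 4: discover 0; path=4>2>5>0; order=4,2,5,0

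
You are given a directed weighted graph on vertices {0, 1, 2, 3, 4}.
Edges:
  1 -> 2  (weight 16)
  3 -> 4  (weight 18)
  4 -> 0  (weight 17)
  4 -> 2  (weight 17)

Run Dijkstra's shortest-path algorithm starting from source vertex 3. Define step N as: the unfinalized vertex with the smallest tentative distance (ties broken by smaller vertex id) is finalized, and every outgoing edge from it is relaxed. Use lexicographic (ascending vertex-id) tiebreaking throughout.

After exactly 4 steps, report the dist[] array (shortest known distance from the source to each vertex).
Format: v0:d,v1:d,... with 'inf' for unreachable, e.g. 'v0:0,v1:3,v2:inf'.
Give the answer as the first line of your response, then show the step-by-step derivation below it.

v0:35,v1:inf,v2:35,v3:0,v4:18

step 1: dist = v0:inf,v1:inf,v2:inf,v3:0,v4:18
step 2: dist = v0:35,v1:inf,v2:35,v3:0,v4:18
step 3: dist = v0:35,v1:inf,v2:35,v3:0,v4:18
step 4: dist = v0:35,v1:inf,v2:35,v3:0,v4:18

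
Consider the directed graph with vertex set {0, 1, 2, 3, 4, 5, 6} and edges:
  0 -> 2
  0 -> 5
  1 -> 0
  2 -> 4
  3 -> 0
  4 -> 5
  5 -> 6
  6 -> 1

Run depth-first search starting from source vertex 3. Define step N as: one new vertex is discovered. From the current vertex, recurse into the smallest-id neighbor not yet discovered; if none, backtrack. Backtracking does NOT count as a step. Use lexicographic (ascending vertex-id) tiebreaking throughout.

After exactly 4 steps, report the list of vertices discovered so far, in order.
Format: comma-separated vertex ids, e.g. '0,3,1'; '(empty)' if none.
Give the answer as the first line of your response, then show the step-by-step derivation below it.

3,0,2,4

step 1: discover 3; path=3; order=3
step 2: discover 0; path=3>0; order=3,0
step 3: discover 2; path=3>0>2; order=3,0,2
step 4: discover 4; path=3>0>2>4; order=3,0,2,4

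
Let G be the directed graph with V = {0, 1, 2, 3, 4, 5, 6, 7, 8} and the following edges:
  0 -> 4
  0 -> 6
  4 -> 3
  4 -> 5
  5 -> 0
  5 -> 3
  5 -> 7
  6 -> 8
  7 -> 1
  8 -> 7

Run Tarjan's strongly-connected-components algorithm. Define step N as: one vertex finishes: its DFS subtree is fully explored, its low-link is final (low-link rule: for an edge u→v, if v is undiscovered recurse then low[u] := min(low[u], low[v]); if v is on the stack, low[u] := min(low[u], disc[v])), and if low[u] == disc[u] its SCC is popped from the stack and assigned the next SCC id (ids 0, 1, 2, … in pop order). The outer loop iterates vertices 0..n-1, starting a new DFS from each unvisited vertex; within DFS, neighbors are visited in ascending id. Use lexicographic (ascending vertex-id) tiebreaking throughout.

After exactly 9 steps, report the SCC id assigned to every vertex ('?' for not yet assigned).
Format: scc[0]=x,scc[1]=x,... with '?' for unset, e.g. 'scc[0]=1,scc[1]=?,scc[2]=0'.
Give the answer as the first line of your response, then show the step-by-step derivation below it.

scc[0]=5,scc[1]=1,scc[2]=6,scc[3]=0,scc[4]=5,scc[5]=5,scc[6]=4,scc[7]=2,scc[8]=3

step 1: low=(low[0]=0,low[1]=?,low[2]=?,low[3]=2,low[4]=1,low[5]=?,low[6]=?,low[7]=?,low[8]=?); scc=(scc[0]=?,scc[1]=?,scc[2]=?,scc[3]=0,scc[4]=?,scc[5]=?,scc[6]=?,scc[7]=?,scc[8]=?)
step 2: low=(low[0]=0,low[1]=5,low[2]=?,low[3]=2,low[4]=1,low[5]=0,low[6]=?,low[7]=4,low[8]=?); scc=(scc[0]=?,scc[1]=1,scc[2]=?,scc[3]=0,scc[4]=?,scc[5]=?,scc[6]=?,scc[7]=?,scc[8]=?)
step 3: low=(low[0]=0,low[1]=5,low[2]=?,low[3]=2,low[4]=1,low[5]=0,low[6]=?,low[7]=4,low[8]=?); scc=(scc[0]=?,scc[1]=1,scc[2]=?,scc[3]=0,scc[4]=?,scc[5]=?,scc[6]=?,scc[7]=2,scc[8]=?)
step 4: low=(low[0]=0,low[1]=5,low[2]=?,low[3]=2,low[4]=1,low[5]=0,low[6]=?,low[7]=4,low[8]=?); scc=(scc[0]=?,scc[1]=1,scc[2]=?,scc[3]=0,scc[4]=?,scc[5]=?,scc[6]=?,scc[7]=2,scc[8]=?)
step 5: low=(low[0]=0,low[1]=5,low[2]=?,low[3]=2,low[4]=0,low[5]=0,low[6]=?,low[7]=4,low[8]=?); scc=(scc[0]=?,scc[1]=1,scc[2]=?,scc[3]=0,scc[4]=?,scc[5]=?,scc[6]=?,scc[7]=2,scc[8]=?)
step 6: low=(low[0]=0,low[1]=5,low[2]=?,low[3]=2,low[4]=0,low[5]=0,low[6]=6,low[7]=4,low[8]=7); scc=(scc[0]=?,scc[1]=1,scc[2]=?,scc[3]=0,scc[4]=?,scc[5]=?,scc[6]=?,scc[7]=2,scc[8]=3)
step 7: low=(low[0]=0,low[1]=5,low[2]=?,low[3]=2,low[4]=0,low[5]=0,low[6]=6,low[7]=4,low[8]=7); scc=(scc[0]=?,scc[1]=1,scc[2]=?,scc[3]=0,scc[4]=?,scc[5]=?,scc[6]=4,scc[7]=2,scc[8]=3)
step 8: low=(low[0]=0,low[1]=5,low[2]=?,low[3]=2,low[4]=0,low[5]=0,low[6]=6,low[7]=4,low[8]=7); scc=(scc[0]=5,scc[1]=1,scc[2]=?,scc[3]=0,scc[4]=5,scc[5]=5,scc[6]=4,scc[7]=2,scc[8]=3)
step 9: low=(low[0]=0,low[1]=5,low[2]=8,low[3]=2,low[4]=0,low[5]=0,low[6]=6,low[7]=4,low[8]=7); scc=(scc[0]=5,scc[1]=1,scc[2]=6,scc[3]=0,scc[4]=5,scc[5]=5,scc[6]=4,scc[7]=2,scc[8]=3)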